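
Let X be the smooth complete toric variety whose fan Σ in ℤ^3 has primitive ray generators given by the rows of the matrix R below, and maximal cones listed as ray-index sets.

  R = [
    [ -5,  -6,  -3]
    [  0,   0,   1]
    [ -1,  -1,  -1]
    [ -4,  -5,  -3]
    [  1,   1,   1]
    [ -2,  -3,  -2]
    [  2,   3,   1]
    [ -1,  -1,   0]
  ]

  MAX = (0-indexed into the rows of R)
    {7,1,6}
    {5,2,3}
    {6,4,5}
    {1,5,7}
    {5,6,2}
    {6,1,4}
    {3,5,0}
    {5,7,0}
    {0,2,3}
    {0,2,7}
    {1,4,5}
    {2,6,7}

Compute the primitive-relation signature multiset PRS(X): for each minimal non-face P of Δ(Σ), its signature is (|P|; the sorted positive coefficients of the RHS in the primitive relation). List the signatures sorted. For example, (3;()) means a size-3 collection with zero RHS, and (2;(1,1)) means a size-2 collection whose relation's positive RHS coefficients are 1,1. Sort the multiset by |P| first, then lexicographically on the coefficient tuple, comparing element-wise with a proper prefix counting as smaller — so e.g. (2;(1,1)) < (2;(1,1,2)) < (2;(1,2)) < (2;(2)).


14 minimal non-faces of Δ(Σ) (on 8 rays):

  {2,4}:  v_{2} + v_{4} = 0  so sig = (2;())
  {1,2}:  v_{1} + v_{2} = v_{7}  so sig = (2;(1))
  {3,7}:  v_{3} + v_{7} = v_{0}  so sig = (2;(1))
  {4,7}:  v_{4} + v_{7} = v_{1}  so sig = (2;(1))
  {3,4}:  v_{3} + v_{4} = v_{5} + v_{7}  so sig = (2;(1,1))
  {0,4}:  v_{0} + v_{4} = v_{5} + 2·v_{7}  so sig = (2;(1,2))
  {0,6}:  v_{0} + v_{6} = 2·v_{2} + v_{7}  so sig = (2;(1,2))
  {1,3}:  v_{1} + v_{3} = v_{5} + 2·v_{7}  so sig = (2;(1,2))
  {0,1}:  v_{0} + v_{1} = v_{5} + 3·v_{7}  so sig = (2;(1,3))
  {3,6}:  v_{3} + v_{6} = 2·v_{2}  so sig = (2;(2))
  {1,5,6}:  v_{1} + v_{5} + v_{6} = 0  so sig = (3;())
  {2,5,7}:  v_{2} + v_{5} + v_{7} = v_{3}  so sig = (3;(1))
  {5,6,7}:  v_{5} + v_{6} + v_{7} = v_{2}  so sig = (3;(1))
  {0,2,5}:  v_{0} + v_{2} + v_{5} = 2·v_{3}  so sig = (3;(2))

Sorted signature multiset PRS(X):
{ (2;()),  (2;(1)) ×3,  (2;(1,1)),  (2;(1,2)) ×3,  (2;(1,3)),  (2;(2)),  (3;()),  (3;(1)) ×2,  (3;(2)) }


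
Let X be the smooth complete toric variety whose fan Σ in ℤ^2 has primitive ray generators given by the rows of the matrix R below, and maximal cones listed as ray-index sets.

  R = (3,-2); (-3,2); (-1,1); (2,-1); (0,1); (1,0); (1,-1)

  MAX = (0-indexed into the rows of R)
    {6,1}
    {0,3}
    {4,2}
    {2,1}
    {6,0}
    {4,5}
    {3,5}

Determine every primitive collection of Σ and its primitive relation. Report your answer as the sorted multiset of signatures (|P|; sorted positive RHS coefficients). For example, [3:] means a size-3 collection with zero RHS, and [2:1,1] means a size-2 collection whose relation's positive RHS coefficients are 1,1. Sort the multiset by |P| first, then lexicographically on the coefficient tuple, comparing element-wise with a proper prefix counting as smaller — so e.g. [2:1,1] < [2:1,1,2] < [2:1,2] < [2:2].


Primitive collections (14):

  {0,1}:  v_{0} + v_{1} = 0 — sig = [2:]
  {2,6}:  v_{2} + v_{6} = 0 — sig = [2:]
  {0,2}:  v_{0} + v_{2} = v_{3} — sig = [2:1]
  {1,3}:  v_{1} + v_{3} = v_{2} — sig = [2:1]
  {2,3}:  v_{2} + v_{3} = v_{5} — sig = [2:1]
  {2,5}:  v_{2} + v_{5} = v_{4} — sig = [2:1]
  {3,6}:  v_{3} + v_{6} = v_{0} — sig = [2:1]
  {4,6}:  v_{4} + v_{6} = v_{5} — sig = [2:1]
  {5,6}:  v_{5} + v_{6} = v_{3} — sig = [2:1]
  {0,4}:  v_{0} + v_{4} = v_{3} + v_{5} — sig = [2:1,1]
  {0,5}:  v_{0} + v_{5} = 2·v_{3} — sig = [2:2]
  {1,5}:  v_{1} + v_{5} = 2·v_{2} — sig = [2:2]
  {3,4}:  v_{3} + v_{4} = 2·v_{5} — sig = [2:2]
  {1,4}:  v_{1} + v_{4} = 3·v_{2} — sig = [2:3]

Hence PRS(X_Σ) =
    |P|=2: 14 collections, coeffs (), (), (1), (1), (1), (1), (1), (1), (1), (1,1), (2), (2), (2), (3)


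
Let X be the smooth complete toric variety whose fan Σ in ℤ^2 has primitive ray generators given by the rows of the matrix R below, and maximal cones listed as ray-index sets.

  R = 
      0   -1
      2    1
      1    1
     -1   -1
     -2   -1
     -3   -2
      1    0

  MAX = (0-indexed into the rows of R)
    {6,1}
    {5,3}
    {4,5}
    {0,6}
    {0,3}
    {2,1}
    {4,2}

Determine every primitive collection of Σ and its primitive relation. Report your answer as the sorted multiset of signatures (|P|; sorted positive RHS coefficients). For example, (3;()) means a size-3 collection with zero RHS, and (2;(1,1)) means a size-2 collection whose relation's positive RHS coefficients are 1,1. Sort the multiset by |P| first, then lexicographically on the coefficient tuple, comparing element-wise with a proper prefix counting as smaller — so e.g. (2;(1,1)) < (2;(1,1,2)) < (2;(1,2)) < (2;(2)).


Δ(Σ) — 7 vertices, 14 min non-faces:

  {1,4}:  v_{1} + v_{4} = 0  ⇒ sig = (2;())
  {2,3}:  v_{2} + v_{3} = 0  ⇒ sig = (2;())
  {0,2}:  v_{0} + v_{2} = v_{6}  ⇒ sig = (2;(1))
  {1,3}:  v_{1} + v_{3} = v_{6}  ⇒ sig = (2;(1))
  {1,5}:  v_{1} + v_{5} = v_{3}  ⇒ sig = (2;(1))
  {2,5}:  v_{2} + v_{5} = v_{4}  ⇒ sig = (2;(1))
  {2,6}:  v_{2} + v_{6} = v_{1}  ⇒ sig = (2;(1))
  {3,4}:  v_{3} + v_{4} = v_{5}  ⇒ sig = (2;(1))
  {3,6}:  v_{3} + v_{6} = v_{0}  ⇒ sig = (2;(1))
  {4,6}:  v_{4} + v_{6} = v_{3}  ⇒ sig = (2;(1))
  {0,1}:  v_{0} + v_{1} = 2·v_{6}  ⇒ sig = (2;(2))
  {0,4}:  v_{0} + v_{4} = 2·v_{3}  ⇒ sig = (2;(2))
  {5,6}:  v_{5} + v_{6} = 2·v_{3}  ⇒ sig = (2;(2))
  {0,5}:  v_{0} + v_{5} = 3·v_{3}  ⇒ sig = (2;(3))

Signatures (|P|; sorted positive RHS coefficients), sorted:
{ (2;()) ×2,  (2;(1)) ×8,  (2;(2)) ×3,  (2;(3)) }


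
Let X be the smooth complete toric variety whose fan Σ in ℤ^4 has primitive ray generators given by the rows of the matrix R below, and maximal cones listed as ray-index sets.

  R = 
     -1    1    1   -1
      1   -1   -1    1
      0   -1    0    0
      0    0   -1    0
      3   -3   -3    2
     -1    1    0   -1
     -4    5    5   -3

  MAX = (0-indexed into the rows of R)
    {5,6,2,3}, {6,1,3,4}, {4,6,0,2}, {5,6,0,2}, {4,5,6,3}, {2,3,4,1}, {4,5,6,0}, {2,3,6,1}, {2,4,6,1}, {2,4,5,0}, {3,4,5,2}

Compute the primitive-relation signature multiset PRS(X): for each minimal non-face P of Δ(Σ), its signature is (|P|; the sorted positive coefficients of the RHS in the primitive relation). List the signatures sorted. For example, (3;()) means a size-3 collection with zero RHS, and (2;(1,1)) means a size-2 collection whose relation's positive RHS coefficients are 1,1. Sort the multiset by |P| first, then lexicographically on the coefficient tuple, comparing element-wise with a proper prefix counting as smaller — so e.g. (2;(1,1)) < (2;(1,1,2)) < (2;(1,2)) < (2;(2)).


Δ(Σ) — 7 vertices, 5 min non-faces:

  P={0,1}:  v_{0} + v_{1} = 0  ⇒ sig = (2;())
  P={0,3}:  v_{0} + v_{3} = v_{5}  ⇒ sig = (2;(1))
  P={1,5}:  v_{1} + v_{5} = v_{3}  ⇒ sig = (2;(1))
  P={2,3,4,6}:  v_{2} + v_{3} + v_{4} + v_{6} = v_{0}  ⇒ sig = (4;(1))
  P={2,4,5,6}:  v_{2} + v_{4} + v_{5} + v_{6} = 2·v_{0}  ⇒ sig = (4;(2))

Hence PRS(X_Σ) =
[(2;()), (2;(1)), (2;(1)), (4;(1)), (4;(2))]


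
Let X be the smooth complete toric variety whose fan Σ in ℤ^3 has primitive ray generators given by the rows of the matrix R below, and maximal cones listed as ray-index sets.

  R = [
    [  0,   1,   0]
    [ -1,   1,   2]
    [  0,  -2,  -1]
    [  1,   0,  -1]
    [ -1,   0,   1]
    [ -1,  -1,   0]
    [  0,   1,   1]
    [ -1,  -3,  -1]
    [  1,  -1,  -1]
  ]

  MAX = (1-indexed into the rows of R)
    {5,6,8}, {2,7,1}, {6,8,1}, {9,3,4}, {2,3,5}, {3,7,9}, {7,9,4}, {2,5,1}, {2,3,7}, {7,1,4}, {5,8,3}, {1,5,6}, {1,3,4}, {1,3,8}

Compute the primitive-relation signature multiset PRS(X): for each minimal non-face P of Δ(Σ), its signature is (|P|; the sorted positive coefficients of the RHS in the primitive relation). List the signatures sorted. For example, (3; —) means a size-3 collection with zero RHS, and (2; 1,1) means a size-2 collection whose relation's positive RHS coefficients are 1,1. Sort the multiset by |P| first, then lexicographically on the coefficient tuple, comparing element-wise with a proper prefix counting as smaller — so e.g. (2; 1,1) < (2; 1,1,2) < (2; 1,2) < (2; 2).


20 collections generate NE(X_Σ); each relation:

  • {4,5}:  v_{4} + v_{5} = 0  ⇒ sig = (2; —)
  • {1,9}:  v_{1} + v_{9} = v_{4}  ⇒ sig = (2; 1)
  • {2,4}:  v_{2} + v_{4} = v_{7}  ⇒ sig = (2; 1)
  • {3,6}:  v_{3} + v_{6} = v_{8}  ⇒ sig = (2; 1)
  • {5,7}:  v_{5} + v_{7} = v_{2}  ⇒ sig = (2; 1)
  • {6,7}:  v_{6} + v_{7} = v_{5}  ⇒ sig = (2; 1)
  • {6,9}:  v_{6} + v_{9} = v_{3}  ⇒ sig = (2; 1)
  • {4,6}:  v_{4} + v_{6} = v_{1} + v_{3}  ⇒ sig = (2; 1,1)
  • {5,9}:  v_{5} + v_{9} = v_{3} + v_{7}  ⇒ sig = (2; 1,1)
  • {7,8}:  v_{7} + v_{8} = v_{3} + v_{5}  ⇒ sig = (2; 1,1)
  • {2,8}:  v_{2} + v_{8} = v_{3} + 2·v_{5}  ⇒ sig = (2; 1,2)
  • {2,9}:  v_{2} + v_{9} = v_{3} + 2·v_{7}  ⇒ sig = (2; 1,2)
  • {4,8}:  v_{4} + v_{8} = v_{1} + 2·v_{3}  ⇒ sig = (2; 1,2)
  • {2,6}:  v_{2} + v_{6} = 2·v_{5}  ⇒ sig = (2; 2)
  • {8,9}:  v_{8} + v_{9} = 2·v_{3}  ⇒ sig = (2; 2)
  • {1,3,7}:  v_{1} + v_{3} + v_{7} = 0  ⇒ sig = (3; —)
  • {1,2,3}:  v_{1} + v_{2} + v_{3} = v_{5}  ⇒ sig = (3; 1)
  • {1,3,5}:  v_{1} + v_{3} + v_{5} = v_{6}  ⇒ sig = (3; 1)
  • {3,4,7}:  v_{3} + v_{4} + v_{7} = v_{9}  ⇒ sig = (3; 1)
  • {1,5,8}:  v_{1} + v_{5} + v_{8} = 2·v_{6}  ⇒ sig = (3; 2)

Sorted signature multiset PRS(X):
    (2; —)
    (2; 1)
    (2; 1)
    (2; 1)
    (2; 1)
    (2; 1)
    (2; 1)
    (2; 1,1)
    (2; 1,1)
    (2; 1,1)
    (2; 1,2)
    (2; 1,2)
    (2; 1,2)
    (2; 2)
    (2; 2)
    (3; —)
    (3; 1)
    (3; 1)
    (3; 1)
    (3; 2)


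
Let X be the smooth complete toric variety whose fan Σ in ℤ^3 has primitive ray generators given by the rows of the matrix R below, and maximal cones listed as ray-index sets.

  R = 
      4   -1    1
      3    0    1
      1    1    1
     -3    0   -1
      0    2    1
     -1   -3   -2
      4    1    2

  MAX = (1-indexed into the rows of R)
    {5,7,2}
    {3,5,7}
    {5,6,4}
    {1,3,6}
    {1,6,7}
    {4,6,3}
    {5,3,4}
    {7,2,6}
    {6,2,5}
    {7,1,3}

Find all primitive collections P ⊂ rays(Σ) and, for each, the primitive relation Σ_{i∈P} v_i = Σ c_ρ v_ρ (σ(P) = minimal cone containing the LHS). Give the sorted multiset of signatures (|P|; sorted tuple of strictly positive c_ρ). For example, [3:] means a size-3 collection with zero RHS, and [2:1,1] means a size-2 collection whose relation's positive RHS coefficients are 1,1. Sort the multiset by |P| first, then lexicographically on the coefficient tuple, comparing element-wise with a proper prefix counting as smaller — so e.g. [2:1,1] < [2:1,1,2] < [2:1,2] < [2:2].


The 9 primitive collections of Σ (r=7, n=3):

  {2,4}:  v_{2} + v_{4} = 0 — sig = [2:]
  {1,5}:  v_{1} + v_{5} = v_{7} — sig = [2:1]
  {2,3}:  v_{2} + v_{3} = v_{7} — sig = [2:1]
  {4,7}:  v_{4} + v_{7} = v_{3} — sig = [2:1]
  {1,2}:  v_{1} + v_{2} = v_{6} + 2·v_{7} — sig = [2:1,2]
  {1,4}:  v_{1} + v_{4} = 2·v_{3} + v_{6} — sig = [2:1,2]
  {3,5,6}:  v_{3} + v_{5} + v_{6} = 0 — sig = [3:]
  {3,6,7}:  v_{3} + v_{6} + v_{7} = v_{1} — sig = [3:1]
  {5,6,7}:  v_{5} + v_{6} + v_{7} = v_{2} — sig = [3:1]

Signatures (|P|; sorted positive RHS coefficients), sorted:
    [2:]
    [2:1]
    [2:1]
    [2:1]
    [2:1,2]
    [2:1,2]
    [3:]
    [3:1]
    [3:1]


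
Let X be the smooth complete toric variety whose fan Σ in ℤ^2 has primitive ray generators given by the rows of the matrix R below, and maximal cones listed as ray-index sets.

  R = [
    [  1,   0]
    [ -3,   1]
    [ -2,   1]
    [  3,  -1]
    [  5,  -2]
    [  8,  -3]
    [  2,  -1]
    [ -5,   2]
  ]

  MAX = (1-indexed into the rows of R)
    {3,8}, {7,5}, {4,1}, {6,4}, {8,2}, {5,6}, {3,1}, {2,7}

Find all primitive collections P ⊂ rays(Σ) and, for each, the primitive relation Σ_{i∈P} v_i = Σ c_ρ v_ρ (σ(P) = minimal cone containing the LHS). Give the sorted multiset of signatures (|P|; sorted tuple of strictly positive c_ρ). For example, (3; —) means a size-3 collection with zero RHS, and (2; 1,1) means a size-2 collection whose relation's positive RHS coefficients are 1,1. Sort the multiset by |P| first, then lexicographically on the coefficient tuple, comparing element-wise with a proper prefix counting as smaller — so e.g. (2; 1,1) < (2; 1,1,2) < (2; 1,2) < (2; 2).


|primitive collections| = 20. Relations:

  P = {2,4}:  v_{2} + v_{4} = 0  so sig = (2; —)
  P = {3,7}:  v_{3} + v_{7} = 0  so sig = (2; —)
  P = {5,8}:  v_{5} + v_{8} = 0  so sig = (2; —)
  P = {1,2}:  v_{1} + v_{2} = v_{3}  so sig = (2; 1)
  P = {1,7}:  v_{1} + v_{7} = v_{4}  so sig = (2; 1)
  P = {2,3}:  v_{2} + v_{3} = v_{8}  so sig = (2; 1)
  P = {2,5}:  v_{2} + v_{5} = v_{7}  so sig = (2; 1)
  P = {2,6}:  v_{2} + v_{6} = v_{5}  so sig = (2; 1)
  P = {3,4}:  v_{3} + v_{4} = v_{1}  so sig = (2; 1)
  P = {3,5}:  v_{3} + v_{5} = v_{4}  so sig = (2; 1)
  P = {4,5}:  v_{4} + v_{5} = v_{6}  so sig = (2; 1)
  P = {4,7}:  v_{4} + v_{7} = v_{5}  so sig = (2; 1)
  P = {4,8}:  v_{4} + v_{8} = v_{3}  so sig = (2; 1)
  P = {6,8}:  v_{6} + v_{8} = v_{4}  so sig = (2; 1)
  P = {7,8}:  v_{7} + v_{8} = v_{2}  so sig = (2; 1)
  P = {1,5}:  v_{1} + v_{5} = 2·v_{4}  so sig = (2; 2)
  P = {1,8}:  v_{1} + v_{8} = 2·v_{3}  so sig = (2; 2)
  P = {3,6}:  v_{3} + v_{6} = 2·v_{4}  so sig = (2; 2)
  P = {6,7}:  v_{6} + v_{7} = 2·v_{5}  so sig = (2; 2)
  P = {1,6}:  v_{1} + v_{6} = 3·v_{4}  so sig = (2; 3)

Sorted signature multiset PRS(X):
    (2; —)
    (2; —)
    (2; —)
    (2; 1)
    (2; 1)
    (2; 1)
    (2; 1)
    (2; 1)
    (2; 1)
    (2; 1)
    (2; 1)
    (2; 1)
    (2; 1)
    (2; 1)
    (2; 1)
    (2; 2)
    (2; 2)
    (2; 2)
    (2; 2)
    (2; 3)


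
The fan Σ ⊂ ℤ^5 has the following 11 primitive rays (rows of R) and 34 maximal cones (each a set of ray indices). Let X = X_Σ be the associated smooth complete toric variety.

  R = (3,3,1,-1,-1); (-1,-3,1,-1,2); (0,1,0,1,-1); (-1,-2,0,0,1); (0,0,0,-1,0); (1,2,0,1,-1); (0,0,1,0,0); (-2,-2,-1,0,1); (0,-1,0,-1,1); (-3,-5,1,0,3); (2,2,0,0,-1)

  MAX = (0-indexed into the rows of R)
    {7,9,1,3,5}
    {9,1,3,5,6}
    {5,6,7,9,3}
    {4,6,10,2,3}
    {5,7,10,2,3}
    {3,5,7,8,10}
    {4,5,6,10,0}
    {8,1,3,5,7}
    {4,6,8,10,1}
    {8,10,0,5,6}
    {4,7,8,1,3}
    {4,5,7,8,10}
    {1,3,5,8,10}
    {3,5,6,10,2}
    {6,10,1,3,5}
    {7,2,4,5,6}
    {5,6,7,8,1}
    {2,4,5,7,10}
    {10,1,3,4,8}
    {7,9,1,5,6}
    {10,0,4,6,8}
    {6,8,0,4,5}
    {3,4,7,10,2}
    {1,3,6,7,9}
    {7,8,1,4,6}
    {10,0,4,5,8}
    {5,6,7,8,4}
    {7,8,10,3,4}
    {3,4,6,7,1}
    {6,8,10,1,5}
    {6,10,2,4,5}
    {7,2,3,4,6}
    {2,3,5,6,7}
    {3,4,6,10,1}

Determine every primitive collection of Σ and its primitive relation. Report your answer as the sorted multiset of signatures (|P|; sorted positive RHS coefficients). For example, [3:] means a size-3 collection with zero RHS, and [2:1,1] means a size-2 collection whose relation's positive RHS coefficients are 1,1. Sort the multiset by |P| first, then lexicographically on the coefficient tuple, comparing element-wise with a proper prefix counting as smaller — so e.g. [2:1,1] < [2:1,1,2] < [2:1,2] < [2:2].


18 minimal non-faces of Δ(Σ) (on 11 rays):

  • {2,8}:  v_{2} + v_{8} = 0  so sig = [2:]
  • {1,2}:  v_{1} + v_{2} = v_{3} + v_{6}  so sig = [2:1,1]
  • {0,3}:  v_{0} + v_{3} = v_{6} + v_{8} + v_{10}  so sig = [2:1,1,1]
  • {0,7}:  v_{0} + v_{7} = v_{4} + v_{5} + v_{8}  so sig = [2:1,1,1]
  • {4,9}:  v_{4} + v_{9} = v_{1} + v_{6} + v_{7}  so sig = [2:1,1,1]
  • {9,10}:  v_{9} + v_{10} = v_{1} + v_{3} + v_{5}  so sig = [2:1,1,1]
  • {0,2}:  v_{0} + v_{2} = v_{4} + v_{5} + v_{6} + v_{10}  so sig = [2:1,1,1,1]
  • {0,9}:  v_{0} + v_{9} = v_{1} + v_{5} + v_{6} + v_{8}  so sig = [2:1,1,1,1]
  • {8,9}:  v_{8} + v_{9} = 2·v_{1} + v_{5} + v_{7}  so sig = [2:1,1,2]
  • {2,9}:  v_{2} + v_{9} = 2·v_{3} + v_{5} + 2·v_{6} + v_{7}  so sig = [2:1,1,2,2]
  • {0,1}:  v_{0} + v_{1} = 2·v_{6} + 2·v_{8} + v_{10}  so sig = [2:1,2,2]
  • {3,4,5}:  v_{3} + v_{4} + v_{5} = 0  so sig = [3:]
  • {6,7,10}:  v_{6} + v_{7} + v_{10} = 0  so sig = [3:]
  • {3,6,8}:  v_{3} + v_{6} + v_{8} = v_{1}  so sig = [3:1]
  • {1,4,5}:  v_{1} + v_{4} + v_{5} = v_{6} + v_{8}  so sig = [3:1,1]
  • {1,7,10}:  v_{1} + v_{7} + v_{10} = v_{3} + v_{8}  so sig = [3:1,1]
  • {1,3,5,6,7}:  v_{1} + v_{3} + v_{5} + v_{6} + v_{7} = v_{9}  so sig = [5:1]
  • {4,5,6,8,10}:  v_{4} + v_{5} + v_{6} + v_{8} + v_{10} = v_{0}  so sig = [5:1]

Signatures (|P|; sorted positive RHS coefficients), sorted:
{ [2:],  [2:1,1],  [2:1,1,1] ×4,  [2:1,1,1,1] ×2,  [2:1,1,2],  [2:1,1,2,2],  [2:1,2,2],  [3:] ×2,  [3:1],  [3:1,1] ×2,  [5:1] ×2 }


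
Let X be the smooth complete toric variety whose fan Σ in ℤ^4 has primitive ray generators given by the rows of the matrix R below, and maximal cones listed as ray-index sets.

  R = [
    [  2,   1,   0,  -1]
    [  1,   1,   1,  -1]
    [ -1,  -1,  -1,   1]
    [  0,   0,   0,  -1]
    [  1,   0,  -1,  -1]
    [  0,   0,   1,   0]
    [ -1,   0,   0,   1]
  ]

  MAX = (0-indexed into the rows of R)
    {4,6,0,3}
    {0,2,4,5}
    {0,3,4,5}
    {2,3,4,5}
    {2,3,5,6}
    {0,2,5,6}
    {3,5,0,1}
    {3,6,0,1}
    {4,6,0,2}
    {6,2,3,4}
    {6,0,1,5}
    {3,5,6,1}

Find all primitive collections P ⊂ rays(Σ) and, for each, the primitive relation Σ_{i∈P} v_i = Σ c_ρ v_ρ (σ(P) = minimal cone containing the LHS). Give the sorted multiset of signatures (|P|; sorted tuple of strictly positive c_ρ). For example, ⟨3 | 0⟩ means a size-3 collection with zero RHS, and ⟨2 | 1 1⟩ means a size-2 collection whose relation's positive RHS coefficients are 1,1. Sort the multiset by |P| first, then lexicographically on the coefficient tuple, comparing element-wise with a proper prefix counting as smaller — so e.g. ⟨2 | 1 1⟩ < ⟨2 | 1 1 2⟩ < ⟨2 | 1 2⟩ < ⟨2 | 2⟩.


Σ has 5 primitive collections:

  P = {1,2}:  v_{1} + v_{2} = 0  so sig = ⟨2 | 0⟩
  P = {1,4}:  v_{1} + v_{4} = v_{0} + v_{3}  so sig = ⟨2 | 1 1⟩
  P = {4,5,6}:  v_{4} + v_{5} + v_{6} = 0  so sig = ⟨3 | 0⟩
  P = {0,2,3}:  v_{0} + v_{2} + v_{3} = v_{4}  so sig = ⟨3 | 1⟩
  P = {0,3,5,6}:  v_{0} + v_{3} + v_{5} + v_{6} = v_{1}  so sig = ⟨4 | 1⟩

Hence PRS(X_Σ) =
{ ⟨2 | 0⟩,  ⟨2 | 1 1⟩,  ⟨3 | 0⟩,  ⟨3 | 1⟩,  ⟨4 | 1⟩ }


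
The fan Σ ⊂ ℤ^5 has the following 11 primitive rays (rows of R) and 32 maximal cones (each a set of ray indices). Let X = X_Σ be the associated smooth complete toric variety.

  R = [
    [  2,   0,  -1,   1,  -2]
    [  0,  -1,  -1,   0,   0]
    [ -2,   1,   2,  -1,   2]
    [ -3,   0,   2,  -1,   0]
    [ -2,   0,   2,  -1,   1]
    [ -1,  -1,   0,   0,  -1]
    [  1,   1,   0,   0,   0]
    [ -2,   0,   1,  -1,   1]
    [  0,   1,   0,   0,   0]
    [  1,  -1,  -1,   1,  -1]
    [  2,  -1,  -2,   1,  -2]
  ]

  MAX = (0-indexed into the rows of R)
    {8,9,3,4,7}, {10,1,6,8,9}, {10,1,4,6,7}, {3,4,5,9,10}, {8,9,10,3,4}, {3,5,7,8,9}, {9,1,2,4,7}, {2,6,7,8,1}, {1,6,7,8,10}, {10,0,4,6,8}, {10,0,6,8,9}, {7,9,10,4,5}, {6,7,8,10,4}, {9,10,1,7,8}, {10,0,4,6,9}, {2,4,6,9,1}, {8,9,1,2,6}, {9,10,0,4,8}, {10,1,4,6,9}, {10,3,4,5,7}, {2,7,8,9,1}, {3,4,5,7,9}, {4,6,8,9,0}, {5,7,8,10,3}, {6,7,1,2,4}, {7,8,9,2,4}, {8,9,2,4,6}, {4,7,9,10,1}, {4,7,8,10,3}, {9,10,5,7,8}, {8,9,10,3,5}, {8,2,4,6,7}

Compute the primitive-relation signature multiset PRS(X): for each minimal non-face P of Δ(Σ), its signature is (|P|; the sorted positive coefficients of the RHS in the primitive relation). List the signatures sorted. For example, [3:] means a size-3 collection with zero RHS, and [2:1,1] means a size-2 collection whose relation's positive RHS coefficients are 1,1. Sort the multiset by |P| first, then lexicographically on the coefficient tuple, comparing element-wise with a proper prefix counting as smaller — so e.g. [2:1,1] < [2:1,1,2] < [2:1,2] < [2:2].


Δ(Σ) — 11 vertices, 18 min non-faces:

  P={2,10}:  v_{2} + v_{10} = 0  →  sig = [2:]
  P={0,1}:  v_{0} + v_{1} = v_{10}  →  sig = [2:1]
  P={1,3}:  v_{1} + v_{3} = v_{5} + v_{7}  →  sig = [2:1,1]
  P={0,7}:  v_{0} + v_{7} = v_{4} + v_{8} + v_{10}  →  sig = [2:1,1,1]
  P={5,6}:  v_{5} + v_{6} = v_{4} + v_{8} + v_{10}  →  sig = [2:1,1,1]
  P={0,2}:  v_{0} + v_{2} = v_{4} + v_{6} + v_{8} + v_{9}  →  sig = [2:1,1,1,1]
  P={2,5}:  v_{2} + v_{5} = v_{4} + v_{7} + v_{8} + v_{9}  →  sig = [2:1,1,1,1]
  P={1,5}:  v_{1} + v_{5} = 2·v_{7} + v_{9} + v_{10}  →  sig = [2:1,1,2]
  P={2,3}:  v_{2} + v_{3} = 2·v_{4} + v_{7} + 2·v_{8} + v_{9}  →  sig = [2:1,1,2,2]
  P={3,6}:  v_{3} + v_{6} = 2·v_{4} + 2·v_{8} + v_{10}  →  sig = [2:1,2,2]
  P={0,5}:  v_{0} + v_{5} = 2·v_{4} + 2·v_{8} + v_{9} + 2·v_{10}  →  sig = [2:1,2,2,2]
  P={0,3}:  v_{0} + v_{3} = 3·v_{4} + 3·v_{8} + v_{9} + 2·v_{10}  →  sig = [2:1,2,3,3]
  P={6,7,9}:  v_{6} + v_{7} + v_{9} = 0  →  sig = [3:]
  P={1,4,8}:  v_{1} + v_{4} + v_{8} = v_{7}  →  sig = [3:1]
  P={4,5,8}:  v_{4} + v_{5} + v_{8} = v_{3}  →  sig = [3:1]
  P={3,7,9,10}:  v_{3} + v_{7} + v_{9} + v_{10} = 2·v_{5}  →  sig = [4:2]
  P={4,6,8,9,10}:  v_{4} + v_{6} + v_{8} + v_{9} + v_{10} = v_{0}  →  sig = [5:1]
  P={4,7,8,9,10}:  v_{4} + v_{7} + v_{8} + v_{9} + v_{10} = v_{5}  →  sig = [5:1]

Sorted signature multiset PRS(X):
{ [2:],  [2:1],  [2:1,1],  [2:1,1,1] ×2,  [2:1,1,1,1] ×2,  [2:1,1,2],  [2:1,1,2,2],  [2:1,2,2],  [2:1,2,2,2],  [2:1,2,3,3],  [3:],  [3:1] ×2,  [4:2],  [5:1] ×2 }


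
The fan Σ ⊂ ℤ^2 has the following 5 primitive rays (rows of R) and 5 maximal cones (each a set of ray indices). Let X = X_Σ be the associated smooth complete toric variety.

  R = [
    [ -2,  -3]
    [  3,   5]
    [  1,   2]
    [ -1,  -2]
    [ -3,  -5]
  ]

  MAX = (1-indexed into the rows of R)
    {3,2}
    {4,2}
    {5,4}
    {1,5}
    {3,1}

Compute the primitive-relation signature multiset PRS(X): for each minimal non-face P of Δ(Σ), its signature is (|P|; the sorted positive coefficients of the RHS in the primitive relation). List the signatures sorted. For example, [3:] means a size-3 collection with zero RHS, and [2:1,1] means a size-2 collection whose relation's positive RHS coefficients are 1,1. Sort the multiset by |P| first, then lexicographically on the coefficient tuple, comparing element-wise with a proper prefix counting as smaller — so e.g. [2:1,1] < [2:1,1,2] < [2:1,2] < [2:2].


|primitive collections| = 5. Relations:

  {2,5}:  v_{2} + v_{5} = 0 ; sig = [2:]
  {3,4}:  v_{3} + v_{4} = 0 ; sig = [2:]
  {1,2}:  v_{1} + v_{2} = v_{3} ; sig = [2:1]
  {1,4}:  v_{1} + v_{4} = v_{5} ; sig = [2:1]
  {3,5}:  v_{3} + v_{5} = v_{1} ; sig = [2:1]

Signatures (|P|; sorted positive RHS coefficients), sorted:
[[2:], [2:], [2:1], [2:1], [2:1]]


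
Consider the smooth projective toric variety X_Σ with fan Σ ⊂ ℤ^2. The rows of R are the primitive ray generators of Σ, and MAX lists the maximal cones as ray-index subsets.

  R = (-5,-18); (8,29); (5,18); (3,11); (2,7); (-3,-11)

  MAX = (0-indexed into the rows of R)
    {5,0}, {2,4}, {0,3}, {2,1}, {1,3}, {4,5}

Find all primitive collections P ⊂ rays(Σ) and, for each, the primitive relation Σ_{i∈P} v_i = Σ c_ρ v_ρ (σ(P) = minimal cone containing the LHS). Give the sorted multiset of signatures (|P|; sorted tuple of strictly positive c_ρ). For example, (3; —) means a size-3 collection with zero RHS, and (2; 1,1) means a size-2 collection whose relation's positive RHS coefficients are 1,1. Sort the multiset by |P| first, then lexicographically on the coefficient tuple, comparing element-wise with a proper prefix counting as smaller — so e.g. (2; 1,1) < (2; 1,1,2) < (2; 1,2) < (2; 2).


Primitive collections (9):

  {0,2}:  v_{0} + v_{2} = 0  ⇒ sig = (2; —)
  {3,5}:  v_{3} + v_{5} = 0  ⇒ sig = (2; —)
  {0,1}:  v_{0} + v_{1} = v_{3}  ⇒ sig = (2; 1)
  {0,4}:  v_{0} + v_{4} = v_{5}  ⇒ sig = (2; 1)
  {1,5}:  v_{1} + v_{5} = v_{2}  ⇒ sig = (2; 1)
  {2,3}:  v_{2} + v_{3} = v_{1}  ⇒ sig = (2; 1)
  {2,5}:  v_{2} + v_{5} = v_{4}  ⇒ sig = (2; 1)
  {3,4}:  v_{3} + v_{4} = v_{2}  ⇒ sig = (2; 1)
  {1,4}:  v_{1} + v_{4} = 2·v_{2}  ⇒ sig = (2; 2)

Hence PRS(X_Σ) =
{ (2; —) ×2,  (2; 1) ×6,  (2; 2) }


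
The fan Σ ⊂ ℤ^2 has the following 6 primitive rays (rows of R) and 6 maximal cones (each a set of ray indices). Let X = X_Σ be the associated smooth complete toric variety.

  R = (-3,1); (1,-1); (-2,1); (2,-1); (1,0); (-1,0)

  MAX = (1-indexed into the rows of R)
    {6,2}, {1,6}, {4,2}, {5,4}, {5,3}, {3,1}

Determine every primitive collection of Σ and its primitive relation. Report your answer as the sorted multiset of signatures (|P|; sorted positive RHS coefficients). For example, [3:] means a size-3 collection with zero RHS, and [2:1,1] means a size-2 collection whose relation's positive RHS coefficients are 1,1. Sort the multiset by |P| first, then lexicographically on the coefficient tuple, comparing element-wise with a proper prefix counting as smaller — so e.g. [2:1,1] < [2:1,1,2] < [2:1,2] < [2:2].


9 minimal non-faces of Δ(Σ) (on 6 rays):

  P={3,4}:  v_{3} + v_{4} = 0  ⟹  sig = [2:]
  P={5,6}:  v_{5} + v_{6} = 0  ⟹  sig = [2:]
  P={1,4}:  v_{1} + v_{4} = v_{6}  ⟹  sig = [2:1]
  P={1,5}:  v_{1} + v_{5} = v_{3}  ⟹  sig = [2:1]
  P={2,3}:  v_{2} + v_{3} = v_{6}  ⟹  sig = [2:1]
  P={2,5}:  v_{2} + v_{5} = v_{4}  ⟹  sig = [2:1]
  P={3,6}:  v_{3} + v_{6} = v_{1}  ⟹  sig = [2:1]
  P={4,6}:  v_{4} + v_{6} = v_{2}  ⟹  sig = [2:1]
  P={1,2}:  v_{1} + v_{2} = 2·v_{6}  ⟹  sig = [2:2]

Signatures (|P|; sorted positive RHS coefficients), sorted:
[[2:], [2:], [2:1], [2:1], [2:1], [2:1], [2:1], [2:1], [2:2]]


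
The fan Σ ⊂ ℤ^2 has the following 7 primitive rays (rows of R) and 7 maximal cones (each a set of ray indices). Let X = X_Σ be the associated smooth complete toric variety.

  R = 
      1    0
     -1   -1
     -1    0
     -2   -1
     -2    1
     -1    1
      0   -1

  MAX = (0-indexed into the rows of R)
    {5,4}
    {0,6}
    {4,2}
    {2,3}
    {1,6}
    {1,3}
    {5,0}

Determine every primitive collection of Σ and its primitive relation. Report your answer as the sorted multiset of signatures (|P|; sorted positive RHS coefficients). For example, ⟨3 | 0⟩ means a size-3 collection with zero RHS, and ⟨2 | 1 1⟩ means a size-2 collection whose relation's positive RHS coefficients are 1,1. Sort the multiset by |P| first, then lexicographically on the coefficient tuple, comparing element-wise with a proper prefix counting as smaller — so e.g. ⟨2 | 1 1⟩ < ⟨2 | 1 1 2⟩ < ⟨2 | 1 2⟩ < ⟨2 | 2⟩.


Primitive collections (14):

  P = {0,2}:  v_{0} + v_{2} = 0  so sig = ⟨2 | 0⟩
  P = {0,1}:  v_{0} + v_{1} = v_{6}  so sig = ⟨2 | 1⟩
  P = {0,3}:  v_{0} + v_{3} = v_{1}  so sig = ⟨2 | 1⟩
  P = {0,4}:  v_{0} + v_{4} = v_{5}  so sig = ⟨2 | 1⟩
  P = {1,2}:  v_{1} + v_{2} = v_{3}  so sig = ⟨2 | 1⟩
  P = {2,5}:  v_{2} + v_{5} = v_{4}  so sig = ⟨2 | 1⟩
  P = {2,6}:  v_{2} + v_{6} = v_{1}  so sig = ⟨2 | 1⟩
  P = {5,6}:  v_{5} + v_{6} = v_{2}  so sig = ⟨2 | 1⟩
  P = {1,5}:  v_{1} + v_{5} = 2·v_{2}  so sig = ⟨2 | 2⟩
  P = {3,6}:  v_{3} + v_{6} = 2·v_{1}  so sig = ⟨2 | 2⟩
  P = {4,6}:  v_{4} + v_{6} = 2·v_{2}  so sig = ⟨2 | 2⟩
  P = {1,4}:  v_{1} + v_{4} = 3·v_{2}  so sig = ⟨2 | 3⟩
  P = {3,5}:  v_{3} + v_{5} = 3·v_{2}  so sig = ⟨2 | 3⟩
  P = {3,4}:  v_{3} + v_{4} = 4·v_{2}  so sig = ⟨2 | 4⟩

so the primitive-relation signature multiset is
[⟨2 | 0⟩, ⟨2 | 1⟩, ⟨2 | 1⟩, ⟨2 | 1⟩, ⟨2 | 1⟩, ⟨2 | 1⟩, ⟨2 | 1⟩, ⟨2 | 1⟩, ⟨2 | 2⟩, ⟨2 | 2⟩, ⟨2 | 2⟩, ⟨2 | 3⟩, ⟨2 | 3⟩, ⟨2 | 4⟩]


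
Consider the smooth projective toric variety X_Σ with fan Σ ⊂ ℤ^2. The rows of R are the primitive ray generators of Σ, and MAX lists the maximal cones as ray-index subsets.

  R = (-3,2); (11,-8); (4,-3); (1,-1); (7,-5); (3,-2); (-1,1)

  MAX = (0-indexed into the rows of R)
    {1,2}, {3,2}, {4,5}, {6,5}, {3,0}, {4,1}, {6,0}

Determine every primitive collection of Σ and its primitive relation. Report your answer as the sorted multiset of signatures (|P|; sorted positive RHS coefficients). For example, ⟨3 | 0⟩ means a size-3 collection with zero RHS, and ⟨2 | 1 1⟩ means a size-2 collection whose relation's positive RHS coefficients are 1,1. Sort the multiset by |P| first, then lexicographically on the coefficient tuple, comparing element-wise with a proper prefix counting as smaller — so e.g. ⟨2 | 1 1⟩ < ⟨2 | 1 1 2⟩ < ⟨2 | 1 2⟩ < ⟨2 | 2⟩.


Primitive collections (14):

  P={0,5}:  v_{0} + v_{5} = 0 — sig = ⟨2 | 0⟩
  P={3,6}:  v_{3} + v_{6} = 0 — sig = ⟨2 | 0⟩
  P={0,2}:  v_{0} + v_{2} = v_{3} — sig = ⟨2 | 1⟩
  P={0,4}:  v_{0} + v_{4} = v_{2} — sig = ⟨2 | 1⟩
  P={2,4}:  v_{2} + v_{4} = v_{1} — sig = ⟨2 | 1⟩
  P={2,5}:  v_{2} + v_{5} = v_{4} — sig = ⟨2 | 1⟩
  P={2,6}:  v_{2} + v_{6} = v_{5} — sig = ⟨2 | 1⟩
  P={3,5}:  v_{3} + v_{5} = v_{2} — sig = ⟨2 | 1⟩
  P={1,6}:  v_{1} + v_{6} = v_{4} + v_{5} — sig = ⟨2 | 1 1⟩
  P={0,1}:  v_{0} + v_{1} = 2·v_{2} — sig = ⟨2 | 2⟩
  P={1,5}:  v_{1} + v_{5} = 2·v_{4} — sig = ⟨2 | 2⟩
  P={3,4}:  v_{3} + v_{4} = 2·v_{2} — sig = ⟨2 | 2⟩
  P={4,6}:  v_{4} + v_{6} = 2·v_{5} — sig = ⟨2 | 2⟩
  P={1,3}:  v_{1} + v_{3} = 3·v_{2} — sig = ⟨2 | 3⟩

Signatures (|P|; sorted positive RHS coefficients), sorted:
{ ⟨2 | 0⟩ ×2,  ⟨2 | 1⟩ ×6,  ⟨2 | 1 1⟩,  ⟨2 | 2⟩ ×4,  ⟨2 | 3⟩ }


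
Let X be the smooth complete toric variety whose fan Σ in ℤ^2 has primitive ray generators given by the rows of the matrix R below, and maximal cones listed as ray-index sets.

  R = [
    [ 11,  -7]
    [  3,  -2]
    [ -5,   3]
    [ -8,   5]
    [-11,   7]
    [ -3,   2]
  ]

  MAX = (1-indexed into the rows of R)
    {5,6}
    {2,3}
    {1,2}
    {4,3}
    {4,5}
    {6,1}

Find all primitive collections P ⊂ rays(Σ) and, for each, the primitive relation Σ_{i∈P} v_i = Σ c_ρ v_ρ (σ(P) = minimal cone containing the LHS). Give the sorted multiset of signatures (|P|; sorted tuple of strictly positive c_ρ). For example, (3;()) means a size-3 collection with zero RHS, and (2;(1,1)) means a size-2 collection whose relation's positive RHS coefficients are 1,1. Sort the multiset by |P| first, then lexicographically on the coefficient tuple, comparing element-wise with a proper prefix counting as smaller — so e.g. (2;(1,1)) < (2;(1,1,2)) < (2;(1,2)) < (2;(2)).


Primitive collections (9):

  P = {1,5}:  v_{1} + v_{5} = 0  →  sig = (2;())
  P = {2,6}:  v_{2} + v_{6} = 0  →  sig = (2;())
  P = {1,4}:  v_{1} + v_{4} = v_{2}  →  sig = (2;(1))
  P = {2,4}:  v_{2} + v_{4} = v_{3}  →  sig = (2;(1))
  P = {2,5}:  v_{2} + v_{5} = v_{4}  →  sig = (2;(1))
  P = {3,6}:  v_{3} + v_{6} = v_{4}  →  sig = (2;(1))
  P = {4,6}:  v_{4} + v_{6} = v_{5}  →  sig = (2;(1))
  P = {1,3}:  v_{1} + v_{3} = 2·v_{2}  →  sig = (2;(2))
  P = {3,5}:  v_{3} + v_{5} = 2·v_{4}  →  sig = (2;(2))

so the primitive-relation signature multiset is
    (2;())
    (2;())
    (2;(1))
    (2;(1))
    (2;(1))
    (2;(1))
    (2;(1))
    (2;(2))
    (2;(2))


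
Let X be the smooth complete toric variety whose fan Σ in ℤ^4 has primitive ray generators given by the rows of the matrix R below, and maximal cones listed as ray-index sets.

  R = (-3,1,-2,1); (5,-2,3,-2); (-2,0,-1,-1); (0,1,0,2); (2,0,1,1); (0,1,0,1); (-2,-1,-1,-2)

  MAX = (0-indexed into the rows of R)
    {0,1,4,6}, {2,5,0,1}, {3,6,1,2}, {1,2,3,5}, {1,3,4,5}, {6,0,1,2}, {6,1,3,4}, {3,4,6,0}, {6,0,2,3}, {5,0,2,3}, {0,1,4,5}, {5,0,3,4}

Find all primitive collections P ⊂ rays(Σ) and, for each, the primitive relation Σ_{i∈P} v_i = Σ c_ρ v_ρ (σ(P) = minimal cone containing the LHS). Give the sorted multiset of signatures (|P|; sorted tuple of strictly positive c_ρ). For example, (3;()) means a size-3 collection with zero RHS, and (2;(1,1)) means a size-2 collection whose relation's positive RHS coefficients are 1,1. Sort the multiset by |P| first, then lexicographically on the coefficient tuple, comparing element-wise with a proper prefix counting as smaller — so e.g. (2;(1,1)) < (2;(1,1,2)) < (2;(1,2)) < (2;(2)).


Δ(Σ) — 7 vertices, 3 min non-faces:

  P={2,4}:  v_{2} + v_{4} = 0 ; sig = (2;())
  P={5,6}:  v_{5} + v_{6} = v_{2} ; sig = (2;(1))
  P={0,1,3}:  v_{0} + v_{1} + v_{3} = v_{4} ; sig = (3;(1))

Sorted signature multiset PRS(X):
    (2;())
    (2;(1))
    (3;(1))


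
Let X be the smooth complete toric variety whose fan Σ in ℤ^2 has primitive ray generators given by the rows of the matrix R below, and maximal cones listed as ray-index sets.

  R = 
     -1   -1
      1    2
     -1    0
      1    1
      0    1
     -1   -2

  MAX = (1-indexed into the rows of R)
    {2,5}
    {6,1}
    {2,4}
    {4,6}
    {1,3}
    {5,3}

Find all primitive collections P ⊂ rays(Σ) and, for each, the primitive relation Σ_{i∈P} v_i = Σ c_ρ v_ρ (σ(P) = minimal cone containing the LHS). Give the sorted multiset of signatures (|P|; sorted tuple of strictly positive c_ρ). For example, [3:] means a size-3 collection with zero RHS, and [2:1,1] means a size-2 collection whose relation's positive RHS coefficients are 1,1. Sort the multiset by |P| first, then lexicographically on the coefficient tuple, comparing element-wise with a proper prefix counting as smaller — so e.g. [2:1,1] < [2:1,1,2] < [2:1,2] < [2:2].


9 collections generate NE(X_Σ); each relation:

  {1,4}:  v_{1} + v_{4} = 0  so sig = [2:]
  {2,6}:  v_{2} + v_{6} = 0  so sig = [2:]
  {1,2}:  v_{1} + v_{2} = v_{5}  so sig = [2:1]
  {1,5}:  v_{1} + v_{5} = v_{3}  so sig = [2:1]
  {3,4}:  v_{3} + v_{4} = v_{5}  so sig = [2:1]
  {4,5}:  v_{4} + v_{5} = v_{2}  so sig = [2:1]
  {5,6}:  v_{5} + v_{6} = v_{1}  so sig = [2:1]
  {2,3}:  v_{2} + v_{3} = 2·v_{5}  so sig = [2:2]
  {3,6}:  v_{3} + v_{6} = 2·v_{1}  so sig = [2:2]

Signatures (|P|; sorted positive RHS coefficients), sorted:
[[2:], [2:], [2:1], [2:1], [2:1], [2:1], [2:1], [2:2], [2:2]]


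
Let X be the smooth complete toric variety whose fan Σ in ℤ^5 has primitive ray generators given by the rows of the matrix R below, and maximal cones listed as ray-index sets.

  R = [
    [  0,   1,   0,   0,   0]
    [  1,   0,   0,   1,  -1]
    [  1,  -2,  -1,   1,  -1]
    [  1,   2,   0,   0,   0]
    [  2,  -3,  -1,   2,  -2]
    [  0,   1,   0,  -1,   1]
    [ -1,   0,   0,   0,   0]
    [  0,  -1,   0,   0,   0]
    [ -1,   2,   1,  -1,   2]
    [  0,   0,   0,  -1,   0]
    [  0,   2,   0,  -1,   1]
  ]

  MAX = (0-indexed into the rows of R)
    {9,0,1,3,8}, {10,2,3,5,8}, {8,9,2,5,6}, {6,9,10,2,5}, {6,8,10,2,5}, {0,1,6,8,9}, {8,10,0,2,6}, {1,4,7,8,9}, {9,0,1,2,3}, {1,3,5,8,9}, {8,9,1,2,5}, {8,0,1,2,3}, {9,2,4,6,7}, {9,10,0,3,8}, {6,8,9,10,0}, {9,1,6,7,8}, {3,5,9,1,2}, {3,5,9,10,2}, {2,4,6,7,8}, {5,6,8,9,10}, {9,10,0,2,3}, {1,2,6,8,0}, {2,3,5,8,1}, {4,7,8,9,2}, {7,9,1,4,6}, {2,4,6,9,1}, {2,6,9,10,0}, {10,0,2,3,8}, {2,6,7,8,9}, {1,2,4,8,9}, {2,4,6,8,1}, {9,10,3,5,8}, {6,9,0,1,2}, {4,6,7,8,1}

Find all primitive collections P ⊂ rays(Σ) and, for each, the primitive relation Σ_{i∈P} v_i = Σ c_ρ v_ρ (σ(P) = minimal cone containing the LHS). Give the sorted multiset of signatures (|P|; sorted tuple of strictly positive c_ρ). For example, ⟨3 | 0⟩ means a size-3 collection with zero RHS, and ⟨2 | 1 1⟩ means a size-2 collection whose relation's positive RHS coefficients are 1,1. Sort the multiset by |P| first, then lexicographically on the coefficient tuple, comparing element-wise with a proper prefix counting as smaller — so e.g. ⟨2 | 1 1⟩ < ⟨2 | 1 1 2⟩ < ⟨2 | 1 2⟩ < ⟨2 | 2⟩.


18 minimal non-faces of Δ(Σ) (on 11 rays):

  {0,7}:  v_{0} + v_{7} = 0  →  sig = ⟨2 | 0⟩
  {0,5}:  v_{0} + v_{5} = v_{10}  →  sig = ⟨2 | 1⟩
  {1,10}:  v_{1} + v_{10} = v_{3}  →  sig = ⟨2 | 1⟩
  {7,10}:  v_{7} + v_{10} = v_{5}  →  sig = ⟨2 | 1⟩
  {0,4}:  v_{0} + v_{4} = v_{1} + v_{2}  →  sig = ⟨2 | 1 1⟩
  {3,7}:  v_{3} + v_{7} = v_{1} + v_{5}  →  sig = ⟨2 | 1 1⟩
  {4,10}:  v_{4} + v_{10} = v_{1} + v_{2} + v_{5}  →  sig = ⟨2 | 1 1 1⟩
  {5,7}:  v_{5} + v_{7} = v_{2} + v_{8} + v_{9}  →  sig = ⟨2 | 1 1 1⟩
  {4,5}:  v_{4} + v_{5} = v_{1} + 2·v_{2} + v_{8} + v_{9}  →  sig = ⟨2 | 1 1 1 2⟩
  {3,4}:  v_{3} + v_{4} = 2·v_{1} + v_{2} + v_{5}  →  sig = ⟨2 | 1 1 2⟩
  {3,6}:  v_{3} + v_{6} = 2·v_{0}  →  sig = ⟨2 | 2⟩
  {1,2,7}:  v_{1} + v_{2} + v_{7} = v_{4}  →  sig = ⟨3 | 1⟩
  {1,5,6}:  v_{1} + v_{5} + v_{6} = v_{0}  →  sig = ⟨3 | 1⟩
  {0,2,8,9}:  v_{0} + v_{2} + v_{8} + v_{9} = v_{5}  →  sig = ⟨4 | 1⟩
  {4,6,8,9}:  v_{4} + v_{6} + v_{8} + v_{9} = v_{7}  →  sig = ⟨4 | 1⟩
  {2,3,8,9}:  v_{2} + v_{3} + v_{8} + v_{9} = v_{1} + 2·v_{5}  →  sig = ⟨4 | 1 2⟩
  {2,8,9,10}:  v_{2} + v_{8} + v_{9} + v_{10} = 2·v_{5}  →  sig = ⟨4 | 2⟩
  {1,2,6,8,9}:  v_{1} + v_{2} + v_{6} + v_{8} + v_{9} = 0  →  sig = ⟨5 | 0⟩

so the primitive-relation signature multiset is
{ ⟨2 | 0⟩,  ⟨2 | 1⟩ ×3,  ⟨2 | 1 1⟩ ×2,  ⟨2 | 1 1 1⟩ ×2,  ⟨2 | 1 1 1 2⟩,  ⟨2 | 1 1 2⟩,  ⟨2 | 2⟩,  ⟨3 | 1⟩ ×2,  ⟨4 | 1⟩ ×2,  ⟨4 | 1 2⟩,  ⟨4 | 2⟩,  ⟨5 | 0⟩ }


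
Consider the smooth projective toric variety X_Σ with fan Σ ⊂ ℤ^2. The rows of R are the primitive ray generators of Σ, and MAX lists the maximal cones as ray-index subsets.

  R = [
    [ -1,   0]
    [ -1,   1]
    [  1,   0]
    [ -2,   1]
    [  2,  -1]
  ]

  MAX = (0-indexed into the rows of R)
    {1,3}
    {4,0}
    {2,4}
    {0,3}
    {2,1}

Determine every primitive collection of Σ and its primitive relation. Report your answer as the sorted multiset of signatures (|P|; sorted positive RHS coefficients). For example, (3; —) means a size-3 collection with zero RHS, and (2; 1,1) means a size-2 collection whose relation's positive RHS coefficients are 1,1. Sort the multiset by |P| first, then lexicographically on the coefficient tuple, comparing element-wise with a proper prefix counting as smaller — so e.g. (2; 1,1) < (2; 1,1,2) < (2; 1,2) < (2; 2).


|primitive collections| = 5. Relations:

  P={0,2}:  v_{0} + v_{2} = 0  ⇒ sig = (2; —)
  P={3,4}:  v_{3} + v_{4} = 0  ⇒ sig = (2; —)
  P={0,1}:  v_{0} + v_{1} = v_{3}  ⇒ sig = (2; 1)
  P={1,4}:  v_{1} + v_{4} = v_{2}  ⇒ sig = (2; 1)
  P={2,3}:  v_{2} + v_{3} = v_{1}  ⇒ sig = (2; 1)

Hence PRS(X_Σ) =
[(2; —), (2; —), (2; 1), (2; 1), (2; 1)]


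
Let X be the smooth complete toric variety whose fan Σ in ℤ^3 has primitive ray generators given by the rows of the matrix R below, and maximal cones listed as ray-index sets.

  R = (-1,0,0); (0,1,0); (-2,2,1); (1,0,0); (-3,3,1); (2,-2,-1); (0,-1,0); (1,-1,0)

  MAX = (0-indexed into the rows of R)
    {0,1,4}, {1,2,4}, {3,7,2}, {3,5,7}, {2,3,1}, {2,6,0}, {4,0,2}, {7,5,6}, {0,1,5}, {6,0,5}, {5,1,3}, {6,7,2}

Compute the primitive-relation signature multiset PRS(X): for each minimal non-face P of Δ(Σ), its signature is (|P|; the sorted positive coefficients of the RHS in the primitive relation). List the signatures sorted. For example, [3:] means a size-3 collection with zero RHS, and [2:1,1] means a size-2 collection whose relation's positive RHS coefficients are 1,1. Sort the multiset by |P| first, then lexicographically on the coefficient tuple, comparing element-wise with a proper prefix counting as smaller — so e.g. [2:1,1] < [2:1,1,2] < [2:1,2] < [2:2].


Σ has 11 primitive collections:

  {0,3}:  v_{0} + v_{3} = 0  →  sig = [2:]
  {1,6}:  v_{1} + v_{6} = 0  →  sig = [2:]
  {2,5}:  v_{2} + v_{5} = 0  →  sig = [2:]
  {0,7}:  v_{0} + v_{7} = v_{6}  →  sig = [2:1]
  {1,7}:  v_{1} + v_{7} = v_{3}  →  sig = [2:1]
  {3,6}:  v_{3} + v_{6} = v_{7}  →  sig = [2:1]
  {4,7}:  v_{4} + v_{7} = v_{2}  →  sig = [2:1]
  {3,4}:  v_{3} + v_{4} = v_{1} + v_{2}  →  sig = [2:1,1]
  {4,5}:  v_{4} + v_{5} = v_{0} + v_{1}  →  sig = [2:1,1]
  {4,6}:  v_{4} + v_{6} = v_{0} + v_{2}  →  sig = [2:1,1]
  {0,1,2}:  v_{0} + v_{1} + v_{2} = v_{4}  →  sig = [3:1]

Hence PRS(X_Σ) =
[[2:], [2:], [2:], [2:1], [2:1], [2:1], [2:1], [2:1,1], [2:1,1], [2:1,1], [3:1]]


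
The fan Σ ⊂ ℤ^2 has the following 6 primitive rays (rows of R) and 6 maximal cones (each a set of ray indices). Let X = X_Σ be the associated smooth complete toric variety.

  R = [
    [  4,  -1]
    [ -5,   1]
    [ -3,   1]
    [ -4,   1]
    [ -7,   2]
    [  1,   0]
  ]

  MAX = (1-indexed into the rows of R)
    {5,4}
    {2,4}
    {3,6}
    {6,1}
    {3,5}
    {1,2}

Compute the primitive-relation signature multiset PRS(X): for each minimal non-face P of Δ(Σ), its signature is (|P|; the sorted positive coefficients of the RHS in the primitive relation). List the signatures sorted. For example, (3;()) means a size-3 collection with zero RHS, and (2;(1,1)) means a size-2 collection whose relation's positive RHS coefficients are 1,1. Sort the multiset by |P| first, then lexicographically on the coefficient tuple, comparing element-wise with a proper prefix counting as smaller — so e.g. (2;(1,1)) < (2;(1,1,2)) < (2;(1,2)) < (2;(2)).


|primitive collections| = 9. Relations:

  • {1,4}:  v_{1} + v_{4} = 0 — sig = (2;())
  • {1,3}:  v_{1} + v_{3} = v_{6} — sig = (2;(1))
  • {1,5}:  v_{1} + v_{5} = v_{3} — sig = (2;(1))
  • {2,6}:  v_{2} + v_{6} = v_{4} — sig = (2;(1))
  • {3,4}:  v_{3} + v_{4} = v_{5} — sig = (2;(1))
  • {4,6}:  v_{4} + v_{6} = v_{3} — sig = (2;(1))
  • {2,3}:  v_{2} + v_{3} = 2·v_{4} — sig = (2;(2))
  • {5,6}:  v_{5} + v_{6} = 2·v_{3} — sig = (2;(2))
  • {2,5}:  v_{2} + v_{5} = 3·v_{4} — sig = (2;(3))

Sorted signature multiset PRS(X):
{ (2;()),  (2;(1)) ×5,  (2;(2)) ×2,  (2;(3)) }
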